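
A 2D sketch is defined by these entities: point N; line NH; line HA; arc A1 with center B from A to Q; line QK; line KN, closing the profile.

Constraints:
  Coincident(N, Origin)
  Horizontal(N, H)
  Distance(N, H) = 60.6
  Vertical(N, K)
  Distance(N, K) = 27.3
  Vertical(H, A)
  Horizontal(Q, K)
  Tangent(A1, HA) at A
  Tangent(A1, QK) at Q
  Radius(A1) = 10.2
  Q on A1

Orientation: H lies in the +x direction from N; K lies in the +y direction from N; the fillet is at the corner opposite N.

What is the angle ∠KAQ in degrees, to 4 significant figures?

35.45°

N is at the origin; NH is horizontal with |NH| = 60.6 and H on the +x side, so H = (60.60, 0.000). NK is vertical with |NK| = 27.3 and K on the +y side, so K = (0.000, 27.30). The virtual corner opposite N is at (60.60, 27.30). Since A1 is tangent to HA there, BA ⟂ HA and the tangent condition forces BQ to be normal to QK, with radius 10.2, so the center B sits 10.2 in from both sides at B = (50.40, 17.10). That places the tangent points at A = (60.60, 17.10) on HA and Q = (50.40, 27.30) on QK. Then cos ∠KAQ = AK·AQ / (|AK||AQ|), giving 35.45°.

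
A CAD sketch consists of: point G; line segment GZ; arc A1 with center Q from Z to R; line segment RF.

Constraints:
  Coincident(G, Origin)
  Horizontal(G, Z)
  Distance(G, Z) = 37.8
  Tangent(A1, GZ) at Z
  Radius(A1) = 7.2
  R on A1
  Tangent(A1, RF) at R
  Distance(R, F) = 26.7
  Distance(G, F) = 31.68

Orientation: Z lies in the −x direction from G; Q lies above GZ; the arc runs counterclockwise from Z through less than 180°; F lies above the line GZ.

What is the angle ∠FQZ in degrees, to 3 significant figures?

134°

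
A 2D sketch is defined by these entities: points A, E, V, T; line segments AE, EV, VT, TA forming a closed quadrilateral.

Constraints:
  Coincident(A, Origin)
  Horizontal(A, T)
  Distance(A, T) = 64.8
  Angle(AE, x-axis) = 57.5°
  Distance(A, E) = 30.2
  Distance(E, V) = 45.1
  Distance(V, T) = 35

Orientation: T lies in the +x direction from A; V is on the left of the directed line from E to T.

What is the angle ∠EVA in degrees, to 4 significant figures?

18.07°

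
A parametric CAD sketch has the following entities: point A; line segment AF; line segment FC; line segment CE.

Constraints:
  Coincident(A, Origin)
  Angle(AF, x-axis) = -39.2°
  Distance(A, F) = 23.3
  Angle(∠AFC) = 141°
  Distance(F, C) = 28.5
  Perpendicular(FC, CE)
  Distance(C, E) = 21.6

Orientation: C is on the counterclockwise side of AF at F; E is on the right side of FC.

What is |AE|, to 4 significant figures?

59.05

A is at the origin; AF runs at -39.2° with length 23.3, so F = 23.3·(cos -39.2°, sin -39.2°) = (18.06, -14.73). ∠AFC = 141.0°, so FC runs at -39.2° + (180° − 141.0°) = -0.2000° from the x-axis; with |FC| = 28.5, C = F + 28.5·(cos -0.2000°, sin -0.2000°) = (46.56, -14.83). FC is perpendicular to CE; with |CE| = 21.6 on the right of FC, E = C + 21.6·(-0.003491, -1.000) = (46.48, -36.43). Then |AE| = |E − A| = 59.05.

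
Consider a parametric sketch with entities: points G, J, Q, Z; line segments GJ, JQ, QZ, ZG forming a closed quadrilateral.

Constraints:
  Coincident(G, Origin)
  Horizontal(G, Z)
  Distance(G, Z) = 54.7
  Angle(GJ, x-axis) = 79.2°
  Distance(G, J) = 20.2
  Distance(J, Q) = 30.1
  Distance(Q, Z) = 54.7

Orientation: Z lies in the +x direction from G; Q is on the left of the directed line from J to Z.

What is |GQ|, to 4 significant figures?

49.03

G is at the origin; GZ is horizontal with |GZ| = 54.7 and Z in +x, so Z = (54.7, 0). GJ runs at 79.2° with |GJ| = 20.2, so J = (3.785, 19.84). Q is determined by |JQ| = 30.1 and |QZ| = 54.7 together: it lies at the intersection of circle(J, 30.1) and circle(Z, 54.7). With |JZ| = 54.64, the foot of the radical line on JZ is 8.235 from J and the perpendicular offset is √(30.1² − 8.235²) = 28.95. Taking the left-of-JZ solution: Q = (21.97, 43.83).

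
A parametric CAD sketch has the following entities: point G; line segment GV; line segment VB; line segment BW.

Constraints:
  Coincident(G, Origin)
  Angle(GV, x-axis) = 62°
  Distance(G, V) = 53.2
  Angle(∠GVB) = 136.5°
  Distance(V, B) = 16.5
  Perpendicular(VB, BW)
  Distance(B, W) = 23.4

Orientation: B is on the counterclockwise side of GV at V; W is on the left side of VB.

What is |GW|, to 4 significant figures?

56.65

G is at the origin; GV runs at 62.0° with length 53.2, so V = 53.2·(cos 62.0°, sin 62.0°) = (24.98, 46.97). ∠GVB = 136.5°, so VB runs at 62.0° + (180° − 136.5°) = 105.5° from the x-axis; with |VB| = 16.5, B = V + 16.5·(cos 105.5°, sin 105.5°) = (20.57, 62.87). VB ⟂ BW; with |BW| = 23.4 on the left of VB, W = B + 23.4·(-0.9636, -0.2672) = (-1.982, 56.62). Then |GW| = |W − G| = 56.65.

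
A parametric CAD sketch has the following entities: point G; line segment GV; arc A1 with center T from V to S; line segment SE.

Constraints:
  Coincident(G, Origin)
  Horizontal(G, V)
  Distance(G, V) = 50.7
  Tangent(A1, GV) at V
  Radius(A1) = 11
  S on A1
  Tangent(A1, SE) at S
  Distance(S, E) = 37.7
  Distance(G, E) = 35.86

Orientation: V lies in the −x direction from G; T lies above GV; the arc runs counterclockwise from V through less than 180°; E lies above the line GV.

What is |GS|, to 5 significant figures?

42.717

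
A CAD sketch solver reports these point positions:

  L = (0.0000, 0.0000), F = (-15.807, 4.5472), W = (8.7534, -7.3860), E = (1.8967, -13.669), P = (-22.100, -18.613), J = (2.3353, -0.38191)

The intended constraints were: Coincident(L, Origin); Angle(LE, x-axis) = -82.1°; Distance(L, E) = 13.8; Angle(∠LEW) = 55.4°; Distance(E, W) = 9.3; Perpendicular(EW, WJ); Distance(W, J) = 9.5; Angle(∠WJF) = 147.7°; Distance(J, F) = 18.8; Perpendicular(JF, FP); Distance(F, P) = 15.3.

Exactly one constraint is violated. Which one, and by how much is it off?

Distance(F, P) = 15.3 — off by 8.70.

L = (0.00, 0.00) ✓; LE at -82.10° ✓; |LE| = 13.80 ✓; ∠LEW = 55.40° ✓; |EW| = 9.300 ✓; ∠(EW, WJ) = 90.00° ✓; |WJ| = 9.500 ✓; ∠WJF = 147.7° ✓; |JF| = 18.80 ✓; ∠(JF, FP) = 90.00° ✓; |FP| = 24.00 ✗.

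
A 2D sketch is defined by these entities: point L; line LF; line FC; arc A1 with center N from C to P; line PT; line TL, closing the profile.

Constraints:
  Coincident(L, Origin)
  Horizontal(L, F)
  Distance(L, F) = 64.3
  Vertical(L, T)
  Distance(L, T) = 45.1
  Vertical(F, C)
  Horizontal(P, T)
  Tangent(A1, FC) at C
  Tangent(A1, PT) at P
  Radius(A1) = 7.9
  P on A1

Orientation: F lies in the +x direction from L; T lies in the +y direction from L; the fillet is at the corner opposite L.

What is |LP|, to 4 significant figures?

72.21

L is at the origin; L and F share the same y with |LF| = 64.3 and F on the +x side, so F = (64.30, 0.000). L and T share the same x with |LT| = 45.1 and T on the +y side, so T = (0.000, 45.10). The virtual corner opposite L is at (64.30, 45.10). Tangency of A1 to FC means the radius NC is perpendicular to FC and the tangent condition forces NP to be normal to PT, with radius 7.9, so the center N sits 7.9 in from both sides at N = (56.40, 37.20). That places the tangent points at C = (64.30, 37.20) on FC and P = (56.40, 45.10) on PT. Then |LP| = |P − L| = 72.21.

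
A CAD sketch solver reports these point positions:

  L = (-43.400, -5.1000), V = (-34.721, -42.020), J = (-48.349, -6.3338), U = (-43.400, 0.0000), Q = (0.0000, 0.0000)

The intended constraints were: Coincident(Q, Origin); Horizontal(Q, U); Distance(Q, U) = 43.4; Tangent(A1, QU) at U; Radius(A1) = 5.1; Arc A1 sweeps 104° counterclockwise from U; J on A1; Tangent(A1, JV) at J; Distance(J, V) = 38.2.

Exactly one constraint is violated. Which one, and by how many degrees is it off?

Tangent(A1, JV) at J — off by 6.90°.

Q = (0.00, 0.00) ✓; Q.y = 0.00, U.y = 0.00 ✓; |QU| = 43.40 ✓; ∠(LU, UQ) = 90.00° ✓; |LU| = 5.100 ✓; bearing(L→J) − bearing(L→U) = 104.0° ✓; |LJ| = 5.100 ✓; ∠(LJ, JV) = 83.10° ✗; |JV| = 38.20 ✓.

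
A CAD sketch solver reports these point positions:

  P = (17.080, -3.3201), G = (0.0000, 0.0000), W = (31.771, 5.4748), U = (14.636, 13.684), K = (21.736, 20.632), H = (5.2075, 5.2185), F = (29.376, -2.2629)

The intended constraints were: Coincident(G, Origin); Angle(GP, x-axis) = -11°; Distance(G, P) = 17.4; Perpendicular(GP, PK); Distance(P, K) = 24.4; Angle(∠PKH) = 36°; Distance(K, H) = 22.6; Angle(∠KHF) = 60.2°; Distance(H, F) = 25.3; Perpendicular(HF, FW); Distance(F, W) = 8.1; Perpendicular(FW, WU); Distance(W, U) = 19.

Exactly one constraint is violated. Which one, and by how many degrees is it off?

Perpendicular(FW, WU) — off by 8.40°.

G = (0.00, 0.00) ✓; GP at -11.00° ✓; |GP| = 17.40 ✓; ∠(GP, PK) = 90.00° ✓; |PK| = 24.40 ✓; ∠PKH = 36.00° ✓; |KH| = 22.60 ✓; ∠KHF = 60.20° ✓; |HF| = 25.30 ✓; ∠(HF, FW) = 90.00° ✓; |FW| = 8.100 ✓; ∠(FW, WU) = 81.60° ✗; |WU| = 19.00 ✓.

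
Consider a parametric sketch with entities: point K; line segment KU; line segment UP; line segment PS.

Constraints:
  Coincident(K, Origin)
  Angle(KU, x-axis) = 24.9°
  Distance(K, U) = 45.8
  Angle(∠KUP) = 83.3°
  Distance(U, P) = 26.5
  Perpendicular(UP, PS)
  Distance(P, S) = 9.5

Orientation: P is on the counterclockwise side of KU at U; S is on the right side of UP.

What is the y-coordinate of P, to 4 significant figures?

41.85

K is at the origin; KU runs at 24.9° with length 45.8, so U = 45.8·(cos 24.9°, sin 24.9°) = (41.54, 19.28). ∠KUP = 83.3°, so UP runs at 24.9° + (180° − 83.3°) = 121.6° from the x-axis; with |UP| = 26.5, P = U + 26.5·(cos 121.6°, sin 121.6°) = (27.66, 41.85). So P.y = 41.85.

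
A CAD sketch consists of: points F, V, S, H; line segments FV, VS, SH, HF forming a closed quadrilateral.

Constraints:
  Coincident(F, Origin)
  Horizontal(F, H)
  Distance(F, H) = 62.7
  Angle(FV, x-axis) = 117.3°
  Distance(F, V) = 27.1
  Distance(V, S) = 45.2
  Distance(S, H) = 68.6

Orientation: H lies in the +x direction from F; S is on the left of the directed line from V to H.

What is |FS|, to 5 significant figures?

58.398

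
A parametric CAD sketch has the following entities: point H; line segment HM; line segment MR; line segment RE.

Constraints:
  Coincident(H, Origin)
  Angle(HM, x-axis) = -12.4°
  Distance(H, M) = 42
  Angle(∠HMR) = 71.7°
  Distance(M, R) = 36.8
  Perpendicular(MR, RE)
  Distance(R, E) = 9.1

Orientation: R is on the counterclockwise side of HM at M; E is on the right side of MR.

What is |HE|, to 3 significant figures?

54.4

H is at the origin; HM runs at -12.4° with length 42.0, so M = 42.0·(cos -12.4°, sin -12.4°) = (41.0, -9.02). ∠HMR = 71.7°, so MR runs at -12.4° + (180° − 71.7°) = 95.9° from the x-axis; with |MR| = 36.8, R = M + 36.8·(cos 95.9°, sin 95.9°) = (37.2, 27.6). MR is perpendicular to RE; with |RE| = 9.1 on the right of MR, E = R + 9.1·(0.995, 0.103) = (46.3, 28.5). Then |HE| = |E − H| = 54.4.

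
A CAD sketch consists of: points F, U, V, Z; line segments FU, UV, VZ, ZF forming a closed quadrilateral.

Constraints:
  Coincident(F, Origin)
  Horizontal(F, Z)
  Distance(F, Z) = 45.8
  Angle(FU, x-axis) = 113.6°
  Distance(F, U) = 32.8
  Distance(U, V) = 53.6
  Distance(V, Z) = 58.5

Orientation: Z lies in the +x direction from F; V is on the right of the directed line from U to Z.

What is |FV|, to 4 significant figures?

24.58

F is at the origin; FZ is horizontal with |FZ| = 45.8 and Z in +x, so Z = (45.8, 0). FU runs at 113.6° with |FU| = 32.8, so U = (-13.13, 30.06). V is determined by |UV| = 53.6 and |VZ| = 58.5 together: it lies at the intersection of circle(U, 53.6) and circle(Z, 58.5). With |UZ| = 66.15, the foot of the radical line on UZ is 28.93 from U and the perpendicular offset is √(53.6² − 28.93²) = 45.13. Taking the right-of-UZ solution: V = (-7.867, -23.28).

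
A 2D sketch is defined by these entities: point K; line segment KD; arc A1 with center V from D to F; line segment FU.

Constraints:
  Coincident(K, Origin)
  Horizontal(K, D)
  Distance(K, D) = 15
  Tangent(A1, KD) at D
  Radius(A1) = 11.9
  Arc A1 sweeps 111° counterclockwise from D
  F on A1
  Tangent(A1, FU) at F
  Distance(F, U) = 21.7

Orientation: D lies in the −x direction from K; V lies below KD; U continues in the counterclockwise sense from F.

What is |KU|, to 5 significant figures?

40.777

K is at the origin; KD is horizontal with |KD| = 15.0 and D on the −x side, so D = (-15.000, 0.0000). Since A1 is tangent to KD there, VD ⟂ KD, so V = D + (0, -11.9) = (-15.000, -11.900). On A1, D sits at bearing 90° from V; a 111° counterclockwise sweep puts F at bearing 201°, so F = V + 11.9·(cos 201°, sin 201°) = (-26.110, -16.165). Tangency of A1 to FU means the radius VF is perpendicular to FU, so FU runs along (−sin 201°, cos 201°); with |FU| = 21.7, U = (-18.333, -36.423). Then |KU| = |U − K| = 40.777.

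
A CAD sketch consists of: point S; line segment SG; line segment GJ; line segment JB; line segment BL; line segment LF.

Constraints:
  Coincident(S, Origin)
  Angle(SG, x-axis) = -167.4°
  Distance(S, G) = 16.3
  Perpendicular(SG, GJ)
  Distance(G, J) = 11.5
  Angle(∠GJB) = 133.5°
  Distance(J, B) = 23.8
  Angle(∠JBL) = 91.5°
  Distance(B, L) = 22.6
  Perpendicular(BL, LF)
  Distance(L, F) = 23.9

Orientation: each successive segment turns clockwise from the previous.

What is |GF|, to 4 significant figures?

17.09

S is at the origin; SG runs at -167.4° with length 16.3, so G = (-15.91, -3.556). SG ⟂ GJ, so GJ runs at 102.6°; with |GJ| = 11.5, J = (-18.42, 7.667). ∠GJB = 133.5° gives JB at 56.10° from the x-axis; with |JB| = 23.8, B = (-5.142, 27.42). ∠JBL = 91.5° gives BL at -32.40° from the x-axis; with |BL| = 22.6, L = (13.94, 15.31). The perpendicularity gives LF at right angles to BL, so LF runs at -122.4°; with |LF| = 23.9, F = (1.134, -4.868). Then |GF| = |F − G| = 17.09.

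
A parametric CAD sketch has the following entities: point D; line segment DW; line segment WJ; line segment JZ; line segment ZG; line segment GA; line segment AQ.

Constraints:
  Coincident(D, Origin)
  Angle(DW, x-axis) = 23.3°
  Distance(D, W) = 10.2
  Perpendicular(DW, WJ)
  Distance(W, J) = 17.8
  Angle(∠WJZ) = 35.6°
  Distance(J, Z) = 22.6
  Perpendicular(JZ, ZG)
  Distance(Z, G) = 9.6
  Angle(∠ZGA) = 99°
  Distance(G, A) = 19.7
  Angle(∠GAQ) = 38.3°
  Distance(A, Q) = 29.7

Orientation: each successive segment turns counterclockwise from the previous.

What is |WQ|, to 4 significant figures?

21.40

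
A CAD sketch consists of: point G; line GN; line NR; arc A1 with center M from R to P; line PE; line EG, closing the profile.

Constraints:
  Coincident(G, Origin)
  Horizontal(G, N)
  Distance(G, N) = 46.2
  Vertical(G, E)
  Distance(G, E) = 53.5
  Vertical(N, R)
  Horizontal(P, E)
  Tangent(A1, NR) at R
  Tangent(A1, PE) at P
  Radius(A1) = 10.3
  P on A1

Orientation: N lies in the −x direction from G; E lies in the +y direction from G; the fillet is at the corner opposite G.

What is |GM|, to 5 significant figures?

56.170

G is at the origin; G and N share the same y with |GN| = 46.2 and N on the −x side, so N = (-46.200, 0.0000). G and E share the same x with |GE| = 53.5 and E on the +y side, so E = (0.0000, 53.500). The virtual corner opposite G is at (-46.200, 53.500). The tangent condition forces MR to be normal to NR and tangency of A1 to PE means the radius MP is perpendicular to PE, with radius 10.3, so the center M sits 10.3 in from both sides at M = (-35.900, 43.200). Then |GM| = |M − G| = 56.170.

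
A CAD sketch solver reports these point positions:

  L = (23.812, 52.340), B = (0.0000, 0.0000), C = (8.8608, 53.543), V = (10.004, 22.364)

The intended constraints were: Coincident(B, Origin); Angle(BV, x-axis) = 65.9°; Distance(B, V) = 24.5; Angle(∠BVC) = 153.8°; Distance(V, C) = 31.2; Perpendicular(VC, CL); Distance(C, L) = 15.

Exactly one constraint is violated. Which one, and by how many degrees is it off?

Perpendicular(VC, CL) — off by 6.70°.

B = (0.00, 0.00) ✓; BV at 65.90° ✓; |BV| = 24.50 ✓; ∠BVC = 153.8° ✓; |VC| = 31.20 ✓; ∠(VC, CL) = 96.70° ✗; |CL| = 15.00 ✓.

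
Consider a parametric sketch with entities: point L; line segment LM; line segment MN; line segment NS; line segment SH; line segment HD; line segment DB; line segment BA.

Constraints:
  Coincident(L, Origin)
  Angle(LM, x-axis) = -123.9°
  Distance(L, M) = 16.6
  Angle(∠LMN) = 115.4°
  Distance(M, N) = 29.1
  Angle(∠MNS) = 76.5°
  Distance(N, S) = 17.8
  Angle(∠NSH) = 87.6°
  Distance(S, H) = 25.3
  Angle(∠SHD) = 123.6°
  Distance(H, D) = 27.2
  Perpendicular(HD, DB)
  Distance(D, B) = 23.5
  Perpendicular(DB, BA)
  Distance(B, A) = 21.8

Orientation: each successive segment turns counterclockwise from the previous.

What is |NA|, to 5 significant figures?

7.9743

L is at the origin; LM runs at -123.9° with length 16.6, so M = (-9.2586, -13.778). ∠LMN = 115.4° gives MN at -59.300° from the x-axis; with |MN| = 29.1, N = (5.5982, -38.800). ∠MNS = 76.5° gives NS at 44.200° from the x-axis; with |NS| = 17.8, S = (18.359, -26.390). ∠NSH = 87.6° gives SH at 136.60° from the x-axis; with |SH| = 25.3, H = (-0.023100, -9.0071). ∠SHD = 123.6° gives HD at -167.00° from the x-axis; with |HD| = 27.2, D = (-26.526, -15.126). HD is perpendicular to DB, so DB runs at -77.000°; with |DB| = 23.5, B = (-21.240, -38.023). The perpendicularity gives BA at right angles to DB, so BA runs at 13.000°; with |BA| = 21.8, A = (0.0016512, -33.119). Then |NA| = |A − N| = 7.9743.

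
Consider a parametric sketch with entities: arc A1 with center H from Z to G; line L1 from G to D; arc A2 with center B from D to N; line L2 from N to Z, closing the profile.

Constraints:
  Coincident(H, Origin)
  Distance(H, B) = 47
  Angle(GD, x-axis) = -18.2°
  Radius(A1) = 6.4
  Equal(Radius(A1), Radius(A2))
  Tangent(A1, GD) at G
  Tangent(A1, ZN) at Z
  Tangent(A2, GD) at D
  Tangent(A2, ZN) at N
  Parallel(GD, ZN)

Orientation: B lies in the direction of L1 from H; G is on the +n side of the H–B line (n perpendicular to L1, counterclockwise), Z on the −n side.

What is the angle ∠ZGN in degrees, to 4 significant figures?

74.77°

The slot axis is L1's direction at -18.2°, so u = (cos -18.2°, sin -18.2°) = (0.9500, -0.3123) and n = (−sin -18.2°, cos -18.2°) = (0.3123, 0.9500). H is at the origin and B lies 47.0 along u from H, so B = 47.0·u = (44.65, -14.68). Tangency of A1 to both parallel lines with radius 6.4 puts G and Z at H ± 6.4·n: G = (1.999, 6.080), Z = (-1.999, -6.080). Equal radii place D and N the same way about B: D = B + 6.4·n = (46.65, -8.600), N = B − 6.4·n = (42.65, -20.76). Then cos ∠ZGN = GZ·GN / (|GZ||GN|), giving 74.77°.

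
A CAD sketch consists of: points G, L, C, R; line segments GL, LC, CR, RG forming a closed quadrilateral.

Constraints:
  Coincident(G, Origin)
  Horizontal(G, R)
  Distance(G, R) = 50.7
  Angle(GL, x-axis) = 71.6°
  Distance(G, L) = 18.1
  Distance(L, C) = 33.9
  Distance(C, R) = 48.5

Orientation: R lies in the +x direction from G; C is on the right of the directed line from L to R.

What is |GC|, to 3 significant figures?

17.5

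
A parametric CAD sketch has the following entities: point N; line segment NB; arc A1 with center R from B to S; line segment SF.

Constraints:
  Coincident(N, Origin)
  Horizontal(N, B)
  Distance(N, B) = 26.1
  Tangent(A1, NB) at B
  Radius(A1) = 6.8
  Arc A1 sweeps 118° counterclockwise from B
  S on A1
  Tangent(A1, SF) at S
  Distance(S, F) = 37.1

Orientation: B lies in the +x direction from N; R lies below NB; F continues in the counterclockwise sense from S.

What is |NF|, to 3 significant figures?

56.9

N is at the origin; NB is horizontal with |NB| = 26.1 and B on the +x side, so B = (26.1, 0.00). Tangency of A1 to NB means the radius RB is perpendicular to NB, so R = B + (0, -6.8) = (26.1, -6.80). On A1, B sits at bearing 90° from R; a 118° counterclockwise sweep puts S at bearing 208°, so S = R + 6.8·(cos 208°, sin 208°) = (20.1, -9.99). Since A1 is tangent to SF there, RS ⟂ SF, so SF runs along (−sin 208°, cos 208°); with |SF| = 37.1, F = (37.5, -42.7). Then |NF| = |F − N| = 56.9.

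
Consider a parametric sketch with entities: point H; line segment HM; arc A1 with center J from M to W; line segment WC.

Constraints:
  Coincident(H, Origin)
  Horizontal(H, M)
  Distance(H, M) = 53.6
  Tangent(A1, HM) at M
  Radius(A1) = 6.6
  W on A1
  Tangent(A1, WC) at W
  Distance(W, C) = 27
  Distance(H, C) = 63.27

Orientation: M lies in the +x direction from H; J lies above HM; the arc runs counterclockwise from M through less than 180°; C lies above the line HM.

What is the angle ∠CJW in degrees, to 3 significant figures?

76.3°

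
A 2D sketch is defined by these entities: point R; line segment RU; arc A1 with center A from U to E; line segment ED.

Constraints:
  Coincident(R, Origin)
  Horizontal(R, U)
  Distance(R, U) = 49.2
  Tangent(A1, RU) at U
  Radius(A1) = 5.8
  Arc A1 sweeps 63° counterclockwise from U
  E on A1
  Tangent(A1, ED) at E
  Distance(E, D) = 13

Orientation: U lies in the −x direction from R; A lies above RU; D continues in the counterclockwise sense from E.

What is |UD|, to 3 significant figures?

18.4

R is at the origin; RU is horizontal with |RU| = 49.2 and U on the −x side, so U = (-49.2, 0.00). Tangency of A1 to RU means the radius AU is perpendicular to RU, so A = U + (0, 5.8) = (-49.2, 5.80). On A1, U sits at bearing -90° from A; a 63° counterclockwise sweep puts E at bearing -27°, so E = A + 5.8·(cos -27°, sin -27°) = (-44.0, 3.17). The tangent condition forces AE to be normal to ED, so ED runs along (−sin -27°, cos -27°); with |ED| = 13.0, D = (-38.1, 14.7). Then |UD| = |D − U| = 18.4.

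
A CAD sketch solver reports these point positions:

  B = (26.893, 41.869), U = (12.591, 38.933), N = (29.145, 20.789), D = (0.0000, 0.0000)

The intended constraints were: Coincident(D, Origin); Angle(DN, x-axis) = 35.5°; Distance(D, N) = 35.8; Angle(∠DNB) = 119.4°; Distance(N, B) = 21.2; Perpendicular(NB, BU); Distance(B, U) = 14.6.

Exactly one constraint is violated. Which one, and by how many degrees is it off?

Perpendicular(NB, BU) — off by 5.50°.

D = (0.00, 0.00) ✓; DN at 35.50° ✓; |DN| = 35.80 ✓; ∠DNB = 119.4° ✓; |NB| = 21.20 ✓; ∠(NB, BU) = 95.50° ✗; |BU| = 14.60 ✓.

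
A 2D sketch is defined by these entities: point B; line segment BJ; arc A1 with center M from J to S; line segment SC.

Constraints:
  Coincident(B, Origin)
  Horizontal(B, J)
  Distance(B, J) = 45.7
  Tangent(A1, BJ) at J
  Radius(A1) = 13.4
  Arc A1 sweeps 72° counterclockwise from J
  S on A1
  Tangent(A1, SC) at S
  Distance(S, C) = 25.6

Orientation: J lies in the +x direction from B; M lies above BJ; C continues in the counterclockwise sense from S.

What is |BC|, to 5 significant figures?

74.380

B is at the origin; BJ is horizontal with |BJ| = 45.7 and J on the +x side, so J = (45.700, 0.0000). The tangent condition forces MJ to be normal to BJ, so M = J + (0, 13.4) = (45.700, 13.400). On A1, J sits at bearing -90° from M; a 72° counterclockwise sweep puts S at bearing -18°, so S = M + 13.4·(cos -18°, sin -18°) = (58.444, 9.2592). Tangency of A1 to SC means the radius MS is perpendicular to SC, so SC runs along (−sin -18°, cos -18°); with |SC| = 25.6, C = (66.355, 33.606). Then |BC| = |C − B| = 74.380.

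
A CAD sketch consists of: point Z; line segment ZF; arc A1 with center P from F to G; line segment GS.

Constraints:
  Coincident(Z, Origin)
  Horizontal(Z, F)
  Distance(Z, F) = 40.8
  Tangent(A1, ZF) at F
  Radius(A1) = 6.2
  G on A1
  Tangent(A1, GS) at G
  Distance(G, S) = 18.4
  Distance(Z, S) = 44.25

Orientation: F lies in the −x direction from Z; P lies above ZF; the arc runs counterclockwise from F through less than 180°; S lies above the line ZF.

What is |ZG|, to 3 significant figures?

35.3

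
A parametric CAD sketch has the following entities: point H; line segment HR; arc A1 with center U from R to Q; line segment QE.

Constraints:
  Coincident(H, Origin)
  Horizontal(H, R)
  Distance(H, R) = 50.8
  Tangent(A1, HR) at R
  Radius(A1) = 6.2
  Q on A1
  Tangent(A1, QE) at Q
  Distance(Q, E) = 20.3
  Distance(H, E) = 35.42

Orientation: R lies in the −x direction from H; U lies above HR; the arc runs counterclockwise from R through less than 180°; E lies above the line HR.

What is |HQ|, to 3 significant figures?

46.6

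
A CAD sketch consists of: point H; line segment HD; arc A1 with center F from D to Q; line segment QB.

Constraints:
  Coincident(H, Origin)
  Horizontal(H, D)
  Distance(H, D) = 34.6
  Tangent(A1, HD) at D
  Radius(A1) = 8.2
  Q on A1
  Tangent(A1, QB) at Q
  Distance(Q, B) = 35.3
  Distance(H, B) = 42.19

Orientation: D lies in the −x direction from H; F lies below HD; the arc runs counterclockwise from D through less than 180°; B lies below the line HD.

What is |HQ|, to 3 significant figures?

42.8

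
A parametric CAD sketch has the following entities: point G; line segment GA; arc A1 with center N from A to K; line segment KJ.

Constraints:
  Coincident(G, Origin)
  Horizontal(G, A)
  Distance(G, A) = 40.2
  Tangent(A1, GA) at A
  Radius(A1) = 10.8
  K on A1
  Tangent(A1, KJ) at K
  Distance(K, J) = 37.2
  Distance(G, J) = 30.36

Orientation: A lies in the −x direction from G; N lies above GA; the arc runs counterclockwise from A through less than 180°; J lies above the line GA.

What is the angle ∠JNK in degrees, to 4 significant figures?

73.81°

G is at the origin; GA is horizontal with |GA| = 40.2 and A on the −x side, so A = (-40.20, 0.000). Tangency of A1 to GA means the radius NA is perpendicular to GA, so N = A + (0, 10.8) = (-40.20, 10.80). Since NK ⟂ KJ (tangency), |NJ| = √(10.8² + 37.2²) = 38.74 regardless of where K sits on A1. So J lies on both circle(G, 30.36) and circle(N, 38.74); the above-GA intersection is J = (-6.378, 29.68). K is the foot of the tangent from J: K = (-32.51, 3.212).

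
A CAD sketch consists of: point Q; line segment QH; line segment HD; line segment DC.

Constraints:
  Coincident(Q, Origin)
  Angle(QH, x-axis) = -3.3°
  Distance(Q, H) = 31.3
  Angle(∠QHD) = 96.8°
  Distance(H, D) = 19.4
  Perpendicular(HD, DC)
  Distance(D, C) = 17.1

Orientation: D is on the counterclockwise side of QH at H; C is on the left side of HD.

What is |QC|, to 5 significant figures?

27.006

Q is at the origin; QH runs at -3.3° with length 31.3, so H = 31.3·(cos -3.3°, sin -3.3°) = (31.248, -1.8018). ∠QHD = 96.8°, so HD runs at -3.3° + (180° − 96.8°) = 79.900° from the x-axis; with |HD| = 19.4, D = H + 19.4·(cos 79.900°, sin 79.900°) = (34.650, 17.298). HD ⟂ DC; with |DC| = 17.1 on the left of HD, C = D + 17.1·(-0.98450, 0.17537) = (17.815, 20.296). Then |QC| = |C − Q| = 27.006.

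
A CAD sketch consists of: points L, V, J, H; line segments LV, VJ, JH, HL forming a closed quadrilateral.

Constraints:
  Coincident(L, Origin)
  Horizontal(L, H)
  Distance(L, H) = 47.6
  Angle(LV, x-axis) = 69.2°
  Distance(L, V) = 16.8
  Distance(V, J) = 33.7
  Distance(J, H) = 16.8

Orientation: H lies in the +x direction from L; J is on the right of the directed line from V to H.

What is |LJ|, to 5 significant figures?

32.393

Checks: |VJ| = 33.70 ✓; |JH| = 16.80 ✓.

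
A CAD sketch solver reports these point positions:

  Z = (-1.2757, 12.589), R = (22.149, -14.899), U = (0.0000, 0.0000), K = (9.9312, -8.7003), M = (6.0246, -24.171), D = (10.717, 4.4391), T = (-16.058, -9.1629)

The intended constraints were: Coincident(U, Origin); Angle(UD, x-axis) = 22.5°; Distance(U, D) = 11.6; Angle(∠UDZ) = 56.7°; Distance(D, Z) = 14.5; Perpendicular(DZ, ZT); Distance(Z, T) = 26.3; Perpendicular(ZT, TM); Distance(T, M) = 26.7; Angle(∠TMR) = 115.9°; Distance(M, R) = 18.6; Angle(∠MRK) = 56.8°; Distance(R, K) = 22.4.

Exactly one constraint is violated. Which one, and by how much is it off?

Distance(R, K) = 22.4 — off by 8.70.

U = (0.00, 0.00) ✓; UD at 22.50° ✓; |UD| = 11.60 ✓; ∠UDZ = 56.70° ✓; |DZ| = 14.50 ✓; ∠(DZ, ZT) = 90.00° ✓; |ZT| = 26.30 ✓; ∠(ZT, TM) = 90.00° ✓; |TM| = 26.70 ✓; ∠TMR = 115.9° ✓; |MR| = 18.60 ✓; ∠MRK = 56.80° ✓; |RK| = 13.70 ✗.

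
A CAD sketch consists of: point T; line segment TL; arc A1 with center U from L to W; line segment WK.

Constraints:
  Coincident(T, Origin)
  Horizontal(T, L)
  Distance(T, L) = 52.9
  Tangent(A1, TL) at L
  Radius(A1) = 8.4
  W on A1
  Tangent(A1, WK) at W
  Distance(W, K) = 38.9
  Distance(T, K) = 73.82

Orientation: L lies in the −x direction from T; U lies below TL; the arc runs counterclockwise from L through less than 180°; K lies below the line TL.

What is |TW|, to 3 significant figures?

62.0

Checks: |UW| = 8.400 ✓; ∠(UW, WK) = 90.00° ✓; |WK| = 38.90 ✓; |TK| = 73.82 ✓.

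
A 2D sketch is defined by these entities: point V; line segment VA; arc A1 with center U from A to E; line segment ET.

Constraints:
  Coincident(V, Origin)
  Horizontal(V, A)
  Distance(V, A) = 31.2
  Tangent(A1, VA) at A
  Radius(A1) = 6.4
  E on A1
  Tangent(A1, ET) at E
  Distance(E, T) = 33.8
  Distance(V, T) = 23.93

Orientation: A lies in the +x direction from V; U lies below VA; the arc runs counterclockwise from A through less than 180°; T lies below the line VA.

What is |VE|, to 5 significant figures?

27.026

V is at the origin; V and A share the same y with |VA| = 31.2 and A on the +x side, so A = (31.200, 0.0000). The tangent condition forces UA to be normal to VA, so U = A + (0, -6.4) = (31.200, -6.4000). Since UE ⟂ ET (tangency), |UT| = √(6.4² + 33.8²) = 34.401 regardless of where E sits on A1. So T lies on both circle(V, 23.93) and circle(U, 34.401); the below-VA intersection is T = (1.5705, -23.878). E is the foot of the tangent from T: E = (26.979, -1.5888).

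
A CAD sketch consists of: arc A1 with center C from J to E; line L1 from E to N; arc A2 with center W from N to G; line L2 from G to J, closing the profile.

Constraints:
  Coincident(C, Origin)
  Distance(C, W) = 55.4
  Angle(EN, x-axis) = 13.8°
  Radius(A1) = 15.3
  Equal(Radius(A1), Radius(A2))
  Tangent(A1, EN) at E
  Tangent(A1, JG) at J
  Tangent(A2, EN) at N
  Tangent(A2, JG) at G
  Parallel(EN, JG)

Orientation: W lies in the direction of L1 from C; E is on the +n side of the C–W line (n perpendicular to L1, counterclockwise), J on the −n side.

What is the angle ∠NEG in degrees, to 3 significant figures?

28.9°

Tangency of A1 to both parallel lines with radius 15.3 puts E and J at C ± 15.3·n: E = (-3.65, 14.9), J = (3.65, -14.9). Equal radii place N and G the same way about W: N = W + 15.3·n = (50.2, 28.1), G = W − 15.3·n = (57.5, -1.64). Then cos ∠NEG = EN·EG / (|EN||EG|), giving 28.9°.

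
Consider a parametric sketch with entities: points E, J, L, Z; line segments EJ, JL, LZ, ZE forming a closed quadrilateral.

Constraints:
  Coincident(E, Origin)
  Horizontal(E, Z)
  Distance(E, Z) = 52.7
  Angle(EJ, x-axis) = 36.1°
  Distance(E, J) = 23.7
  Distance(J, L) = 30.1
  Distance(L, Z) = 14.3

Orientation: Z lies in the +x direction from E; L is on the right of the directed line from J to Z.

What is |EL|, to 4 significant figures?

41.08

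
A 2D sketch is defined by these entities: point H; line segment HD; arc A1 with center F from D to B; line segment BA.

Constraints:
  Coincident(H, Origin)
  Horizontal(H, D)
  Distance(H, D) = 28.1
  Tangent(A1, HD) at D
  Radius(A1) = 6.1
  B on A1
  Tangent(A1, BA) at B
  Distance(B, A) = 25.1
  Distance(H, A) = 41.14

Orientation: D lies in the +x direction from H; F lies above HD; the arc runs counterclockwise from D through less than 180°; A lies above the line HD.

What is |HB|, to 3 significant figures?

34.8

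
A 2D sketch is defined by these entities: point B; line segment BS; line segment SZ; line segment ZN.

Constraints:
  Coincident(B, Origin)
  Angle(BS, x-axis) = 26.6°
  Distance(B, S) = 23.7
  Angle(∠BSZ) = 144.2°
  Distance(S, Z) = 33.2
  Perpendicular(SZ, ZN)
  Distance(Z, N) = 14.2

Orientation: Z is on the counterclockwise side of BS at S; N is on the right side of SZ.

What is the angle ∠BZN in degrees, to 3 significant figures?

105°

B is at the origin; BS runs at 26.6° with length 23.7, so S = 23.7·(cos 26.6°, sin 26.6°) = (21.2, 10.6). ∠BSZ = 144.2°, so SZ runs at 26.6° + (180° − 144.2°) = 62.4° from the x-axis; with |SZ| = 33.2, Z = S + 33.2·(cos 62.4°, sin 62.4°) = (36.6, 40.0). SZ ⟂ ZN; with |ZN| = 14.2 on the right of SZ, N = Z + 14.2·(0.886, -0.463) = (49.2, 33.5). Then cos ∠BZN = ZB·ZN / (|ZB||ZN|), giving 105°.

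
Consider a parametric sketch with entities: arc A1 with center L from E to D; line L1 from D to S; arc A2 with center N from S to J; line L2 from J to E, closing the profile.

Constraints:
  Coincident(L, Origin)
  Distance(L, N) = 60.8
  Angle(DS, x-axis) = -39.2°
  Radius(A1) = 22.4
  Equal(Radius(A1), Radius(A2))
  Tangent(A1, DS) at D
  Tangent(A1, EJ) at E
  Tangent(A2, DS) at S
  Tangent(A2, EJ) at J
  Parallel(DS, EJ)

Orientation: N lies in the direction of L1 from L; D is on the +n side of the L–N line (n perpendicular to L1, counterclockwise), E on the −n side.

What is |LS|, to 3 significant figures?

64.8

Tangency of A1 to both parallel lines with radius 22.4 puts D and E at L ± 22.4·n: D = (14.2, 17.4), E = (-14.2, -17.4). Equal radii place S and J the same way about N: S = N + 22.4·n = (61.3, -21.1), J = N − 22.4·n = (33.0, -55.8). Then |LS| = |S − L| = 64.8.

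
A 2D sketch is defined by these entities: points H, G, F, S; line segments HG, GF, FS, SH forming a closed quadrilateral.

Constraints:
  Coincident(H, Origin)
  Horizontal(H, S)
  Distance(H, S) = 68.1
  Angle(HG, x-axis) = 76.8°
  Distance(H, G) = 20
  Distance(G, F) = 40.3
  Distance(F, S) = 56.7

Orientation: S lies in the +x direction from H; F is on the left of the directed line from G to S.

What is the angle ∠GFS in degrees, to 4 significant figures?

84.68°

Checks: |GF| = 40.30 ✓; |FS| = 56.70 ✓.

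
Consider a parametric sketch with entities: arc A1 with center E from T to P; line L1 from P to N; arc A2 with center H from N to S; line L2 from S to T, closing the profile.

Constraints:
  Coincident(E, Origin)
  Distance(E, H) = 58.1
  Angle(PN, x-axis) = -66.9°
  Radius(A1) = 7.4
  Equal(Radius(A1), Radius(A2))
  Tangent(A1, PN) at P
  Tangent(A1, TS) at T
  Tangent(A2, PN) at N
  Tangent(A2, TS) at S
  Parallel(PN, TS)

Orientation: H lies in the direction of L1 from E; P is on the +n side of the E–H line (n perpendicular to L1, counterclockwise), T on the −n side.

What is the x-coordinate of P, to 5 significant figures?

6.8067

The slot axis is L1's direction at -66.9°, so u = (cos -66.9°, sin -66.9°) = (0.39234, -0.91982) and n = (−sin -66.9°, cos -66.9°) = (0.91982, 0.39234). E is at the origin and H lies 58.1 along u from E, so H = 58.1·u = (22.795, -53.442). Tangency of A1 to both parallel lines with radius 7.4 puts P and T at E ± 7.4·n: P = (6.8067, 2.9033), T = (-6.8067, -2.9033). So P.x = 6.8067.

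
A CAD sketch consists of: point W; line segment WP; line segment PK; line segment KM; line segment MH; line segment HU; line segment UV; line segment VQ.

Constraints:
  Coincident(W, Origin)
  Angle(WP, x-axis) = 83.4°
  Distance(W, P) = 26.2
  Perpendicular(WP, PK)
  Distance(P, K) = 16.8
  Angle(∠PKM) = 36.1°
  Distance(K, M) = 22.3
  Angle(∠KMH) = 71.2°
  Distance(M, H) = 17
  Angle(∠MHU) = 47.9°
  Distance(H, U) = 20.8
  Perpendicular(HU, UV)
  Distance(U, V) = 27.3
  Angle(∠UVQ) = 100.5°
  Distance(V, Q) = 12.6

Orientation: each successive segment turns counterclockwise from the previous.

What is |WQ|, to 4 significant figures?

11.11

W is at the origin; WP runs at 83.4° with length 26.2, so P = (3.011, 26.03). The perpendicularity gives PK at right angles to WP, so PK runs at 173.4°; with |PK| = 16.8, K = (-13.68, 27.96). ∠PKM = 36.1° gives KM at -42.70° from the x-axis; with |KM| = 22.3, M = (2.711, 12.83). ∠KMH = 71.2° gives MH at 66.10° from the x-axis; with |MH| = 17.0, H = (9.599, 28.38). ∠MHU = 47.9° gives HU at -161.8° from the x-axis; with |HU| = 20.8, U = (-10.16, 21.88). The perpendicularity gives UV at right angles to HU, so UV runs at -71.80°; with |UV| = 27.3, V = (-1.634, -4.054). ∠UVQ = 100.5° gives VQ at 7.700° from the x-axis; with |VQ| = 12.6, Q = (10.85, -2.366). Then |WQ| = |Q − W| = 11.11.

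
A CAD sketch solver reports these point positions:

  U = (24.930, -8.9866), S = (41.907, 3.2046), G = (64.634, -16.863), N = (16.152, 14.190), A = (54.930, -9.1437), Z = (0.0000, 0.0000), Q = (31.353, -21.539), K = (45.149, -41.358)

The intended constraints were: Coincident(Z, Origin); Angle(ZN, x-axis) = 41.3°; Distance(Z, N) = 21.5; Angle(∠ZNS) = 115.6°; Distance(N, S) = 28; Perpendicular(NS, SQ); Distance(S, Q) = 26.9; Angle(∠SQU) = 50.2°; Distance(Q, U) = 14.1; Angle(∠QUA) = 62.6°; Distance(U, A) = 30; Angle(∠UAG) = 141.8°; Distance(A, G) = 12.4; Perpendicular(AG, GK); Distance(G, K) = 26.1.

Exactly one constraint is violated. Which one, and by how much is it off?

Distance(G, K) = 26.1 — off by 5.20.

Z = (0.00, 0.00) ✓; ZN at 41.30° ✓; |ZN| = 21.50 ✓; ∠ZNS = 115.6° ✓; |NS| = 28.00 ✓; ∠(NS, SQ) = 90.00° ✓; |SQ| = 26.90 ✓; ∠SQU = 50.20° ✓; |QU| = 14.10 ✓; ∠QUA = 62.60° ✓; |UA| = 30.00 ✓; ∠UAG = 141.8° ✓; |AG| = 12.40 ✓; ∠(AG, GK) = 90.00° ✓; |GK| = 31.30 ✗.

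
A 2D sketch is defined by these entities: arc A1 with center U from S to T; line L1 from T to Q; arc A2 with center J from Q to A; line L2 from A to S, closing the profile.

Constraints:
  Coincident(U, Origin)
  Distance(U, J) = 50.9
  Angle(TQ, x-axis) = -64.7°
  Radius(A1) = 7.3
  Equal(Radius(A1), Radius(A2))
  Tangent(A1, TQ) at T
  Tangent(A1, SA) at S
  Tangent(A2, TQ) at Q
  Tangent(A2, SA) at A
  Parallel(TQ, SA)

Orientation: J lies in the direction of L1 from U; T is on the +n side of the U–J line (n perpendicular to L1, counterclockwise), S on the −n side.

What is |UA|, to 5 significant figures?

51.421

Tangency of A1 to both parallel lines with radius 7.3 puts T and S at U ± 7.3·n: T = (6.5998, 3.1197), S = (-6.5998, -3.1197). Equal radii place Q and A the same way about J: Q = J + 7.3·n = (28.352, -42.898), A = J − 7.3·n = (15.153, -49.138). Then |UA| = |A − U| = 51.421.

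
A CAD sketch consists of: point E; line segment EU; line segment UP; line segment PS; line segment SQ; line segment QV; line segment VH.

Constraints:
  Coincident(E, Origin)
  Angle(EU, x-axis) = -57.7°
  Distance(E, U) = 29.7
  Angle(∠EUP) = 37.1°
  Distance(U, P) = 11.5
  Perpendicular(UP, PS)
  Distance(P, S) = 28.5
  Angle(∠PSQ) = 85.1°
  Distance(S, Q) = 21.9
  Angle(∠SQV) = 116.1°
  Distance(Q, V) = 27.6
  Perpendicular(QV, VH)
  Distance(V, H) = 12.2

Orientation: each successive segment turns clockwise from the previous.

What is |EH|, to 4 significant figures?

39.03

∠SQV = 116.1° gives QV at -89.40° from the x-axis; with |QV| = 27.6, V = (35.19, -31.41). The perpendicularity gives VH at right angles to QV, so VH runs at -179.4°; with |VH| = 12.2, H = (22.99, -31.53). Then |EH| = |H − E| = 39.03.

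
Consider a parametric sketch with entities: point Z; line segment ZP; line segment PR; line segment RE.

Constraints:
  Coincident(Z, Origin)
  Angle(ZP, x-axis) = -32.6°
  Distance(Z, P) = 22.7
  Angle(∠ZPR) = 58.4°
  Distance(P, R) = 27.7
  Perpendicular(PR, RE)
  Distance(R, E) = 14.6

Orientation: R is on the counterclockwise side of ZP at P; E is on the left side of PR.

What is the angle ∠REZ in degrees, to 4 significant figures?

106.7°

Z is at the origin; ZP runs at -32.6° with length 22.7, so P = 22.7·(cos -32.6°, sin -32.6°) = (19.12, -12.23). ∠ZPR = 58.4°, so PR runs at -32.6° + (180° − 58.4°) = 89.00° from the x-axis; with |PR| = 27.7, R = P + 27.7·(cos 89.00°, sin 89.00°) = (19.61, 15.47). PR ⟂ RE; with |RE| = 14.6 on the left of PR, E = R + 14.6·(-0.9998, 0.01745) = (5.009, 15.72). Then cos ∠REZ = ER·EZ / (|ER||EZ|), giving 106.7°.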